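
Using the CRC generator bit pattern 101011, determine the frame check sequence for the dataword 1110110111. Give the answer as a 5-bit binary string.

00101

Append 5 zeros: 111011011100000. Divide by 101011 (XOR where the leading bit is 1):
  pos 0: 111011 XOR 101011 = 010000
  pos 1: 100000 XOR 101011 = 001011
  pos 3: 101111 XOR 101011 = 000100
  pos 6: 100100 XOR 101011 = 001111
  pos 8: 111100 XOR 101011 = 010111
  pos 9: 101110 XOR 101011 = 000101
Remainder (last 5 bits) = 00101. This is the CRC / FCS.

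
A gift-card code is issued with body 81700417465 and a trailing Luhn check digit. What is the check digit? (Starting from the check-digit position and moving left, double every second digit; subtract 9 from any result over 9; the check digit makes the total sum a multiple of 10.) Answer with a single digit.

9

Partial digits right→left: 5 6 4 7 1 4 0 0 7 1 8
Double every second digit counting from the check-digit position (so the 1st, 3rd, 5th, ... of the partial from the right).
  doubled (with −9 where >9): 1 8 2 0 5 7 → sum 23
  kept as-is: 6 7 4 0 1 → sum 18
Total = 23 + 18 = 41.
Check digit = (10 − (41 mod 10)) mod 10 = 9.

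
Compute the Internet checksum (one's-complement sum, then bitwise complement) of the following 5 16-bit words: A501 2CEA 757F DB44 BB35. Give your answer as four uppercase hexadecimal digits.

221A

One's-complement addition (fold any carry out of bit 15 back into bit 0):
  0xA501 + 0x2CEA = 0x0D1EB
  0xD1EB + 0x757F = 0x1476A → wrap carry → 0x476B
  0x476B + 0xDB44 = 0x122AF → wrap carry → 0x22B0
  0x22B0 + 0xBB35 = 0x0DDE5
One's-complement sum = 0xDDE5.
Checksum = ~0xDDE5 & 0xFFFF = 0x221A.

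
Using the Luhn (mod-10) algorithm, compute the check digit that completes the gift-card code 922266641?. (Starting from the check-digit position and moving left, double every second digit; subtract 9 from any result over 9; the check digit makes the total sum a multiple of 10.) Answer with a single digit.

5

Partial digits right→left: 1 4 6 6 6 2 2 2 9
Double every second digit counting from the check-digit position (so the 1st, 3rd, 5th, ... of the partial from the right).
  doubled (with −9 where >9): 2 3 3 4 9 → sum 21
  kept as-is: 4 6 2 2 → sum 14
Total = 21 + 14 = 35.
Check digit = (10 − (35 mod 10)) mod 10 = 5.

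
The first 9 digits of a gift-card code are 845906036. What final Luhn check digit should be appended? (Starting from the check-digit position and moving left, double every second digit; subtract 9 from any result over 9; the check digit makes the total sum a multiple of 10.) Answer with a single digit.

Partial digits right→left: 6 3 0 6 0 9 5 4 8
Double every second digit counting from the check-digit position (so the 1st, 3rd, 5th, ... of the partial from the right).
  doubled (with −9 where >9): 3 0 0 1 7 → sum 11
  kept as-is: 3 6 9 4 → sum 22
Total = 11 + 22 = 33.
Check digit = (10 − (33 mod 10)) mod 10 = 7.

7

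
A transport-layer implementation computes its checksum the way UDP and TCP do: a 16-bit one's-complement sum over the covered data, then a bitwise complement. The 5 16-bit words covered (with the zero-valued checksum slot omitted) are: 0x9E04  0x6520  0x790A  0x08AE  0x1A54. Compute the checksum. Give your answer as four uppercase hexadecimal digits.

One's-complement addition (fold any carry out of bit 15 back into bit 0):
  0x9E04 + 0x6520 = 0x10324 → wrap carry → 0x0325
  0x0325 + 0x790A = 0x07C2F
  0x7C2F + 0x08AE = 0x084DD
  0x84DD + 0x1A54 = 0x09F31
One's-complement sum = 0x9F31.
Checksum = ~0x9F31 & 0xFFFF = 0x60CE.

60CE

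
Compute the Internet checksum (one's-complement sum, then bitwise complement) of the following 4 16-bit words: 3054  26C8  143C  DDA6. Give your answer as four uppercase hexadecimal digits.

One's-complement addition (fold any carry out of bit 15 back into bit 0):
  0x3054 + 0x26C8 = 0x0571C
  0x571C + 0x143C = 0x06B58
  0x6B58 + 0xDDA6 = 0x148FE → wrap carry → 0x48FF
One's-complement sum = 0x48FF.
Checksum = ~0x48FF & 0xFFFF = 0xB700.

B700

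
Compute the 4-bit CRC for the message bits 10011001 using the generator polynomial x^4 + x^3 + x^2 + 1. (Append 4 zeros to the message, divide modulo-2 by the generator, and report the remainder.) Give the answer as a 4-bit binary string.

Append 4 zeros: 100110010000. Divide by 11101 (XOR where the leading bit is 1):
  pos 0: 10011 XOR 11101 = 01110
  pos 1: 11100 XOR 11101 = 00001
  pos 5: 10100 XOR 11101 = 01001
  pos 6: 10010 XOR 11101 = 01111
  pos 7: 11110 XOR 11101 = 00011
Remainder (last 4 bits) = 0011. This is the CRC / FCS.

0011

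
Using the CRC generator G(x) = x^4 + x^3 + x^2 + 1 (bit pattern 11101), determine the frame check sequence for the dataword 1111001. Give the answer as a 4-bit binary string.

Append 4 zeros: 11110010000. Divide by 11101 (XOR where the leading bit is 1):
  pos 0: 11110 XOR 11101 = 00011
  pos 3: 11010 XOR 11101 = 00111
  pos 5: 11100 XOR 11101 = 00001
Remainder (last 4 bits) = 0010. This is the CRC / FCS.

0010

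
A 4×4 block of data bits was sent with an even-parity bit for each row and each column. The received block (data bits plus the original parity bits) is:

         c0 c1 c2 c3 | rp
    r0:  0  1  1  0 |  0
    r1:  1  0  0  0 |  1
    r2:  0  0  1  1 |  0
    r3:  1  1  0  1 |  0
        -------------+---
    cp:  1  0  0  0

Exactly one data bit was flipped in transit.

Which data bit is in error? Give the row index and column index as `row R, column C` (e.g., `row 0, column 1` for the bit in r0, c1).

Recompute each row's even parity and compare to rp:
  r0: data parity 0, sent rp 0 → ok
  r1: data parity 1, sent rp 1 → ok
  r2: data parity 0, sent rp 0 → ok
  r3: data parity 1, sent rp 0 → mismatch
Recompute each column's even parity and compare to cp:
  c0: data parity 0, sent cp 1 → mismatch
  c1: data parity 0, sent cp 0 → ok
  c2: data parity 0, sent cp 0 → ok
  c3: data parity 0, sent cp 0 → ok
Exactly one row (r3) and one column (c0) fail → the flipped bit is at their intersection.

row 3, column 0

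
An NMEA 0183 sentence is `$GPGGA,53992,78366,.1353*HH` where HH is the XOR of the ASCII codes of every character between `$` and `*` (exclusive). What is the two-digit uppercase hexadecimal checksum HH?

58

XOR the ASCII codes of the payload characters:
  'G' = 0x47 → acc = 0x47
  'P' = 0x50 → acc = 0x17
  'G' = 0x47 → acc = 0x50
  'G' = 0x47 → acc = 0x17
  'A' = 0x41 → acc = 0x56
  ',' = 0x2C → acc = 0x7A
  '5' = 0x35 → acc = 0x4F
  '3' = 0x33 → acc = 0x7C
  '9' = 0x39 → acc = 0x45
  '9' = 0x39 → acc = 0x7C
  '2' = 0x32 → acc = 0x4E
  ',' = 0x2C → acc = 0x62
  '7' = 0x37 → acc = 0x55
  '8' = 0x38 → acc = 0x6D
  '3' = 0x33 → acc = 0x5E
  '6' = 0x36 → acc = 0x68
  '6' = 0x36 → acc = 0x5E
  ',' = 0x2C → acc = 0x72
  '.' = 0x2E → acc = 0x5C
  '1' = 0x31 → acc = 0x6D
  '3' = 0x33 → acc = 0x5E
  '5' = 0x35 → acc = 0x6B
  '3' = 0x33 → acc = 0x58
Checksum = 0x58.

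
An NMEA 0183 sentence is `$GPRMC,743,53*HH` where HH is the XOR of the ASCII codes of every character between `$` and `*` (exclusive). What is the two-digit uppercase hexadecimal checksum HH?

7D

XOR the ASCII codes of the payload characters:
  'G' = 0x47 → acc = 0x47
  'P' = 0x50 → acc = 0x17
  'R' = 0x52 → acc = 0x45
  'M' = 0x4D → acc = 0x08
  'C' = 0x43 → acc = 0x4B
  ',' = 0x2C → acc = 0x67
  '7' = 0x37 → acc = 0x50
  '4' = 0x34 → acc = 0x64
  '3' = 0x33 → acc = 0x57
  ',' = 0x2C → acc = 0x7B
  '5' = 0x35 → acc = 0x4E
  '3' = 0x33 → acc = 0x7D
Checksum = 0x7D.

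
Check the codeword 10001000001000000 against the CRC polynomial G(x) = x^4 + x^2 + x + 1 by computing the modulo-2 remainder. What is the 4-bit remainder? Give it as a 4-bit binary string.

0001

Modulo-2 division of 10001000001000000 by 10111:
  pos 0: 10001 XOR 10111 = 00110
  pos 2: 11000 XOR 10111 = 01111
  pos 3: 11110 XOR 10111 = 01001
  pos 4: 10010 XOR 10111 = 00101
  pos 6: 10101 XOR 10111 = 00010
  pos 9: 10000 XOR 10111 = 00111
  pos 11: 11100 XOR 10111 = 01011
  pos 12: 10110 XOR 10111 = 00001
Remainder = 0001 (nonzero — an error is detected).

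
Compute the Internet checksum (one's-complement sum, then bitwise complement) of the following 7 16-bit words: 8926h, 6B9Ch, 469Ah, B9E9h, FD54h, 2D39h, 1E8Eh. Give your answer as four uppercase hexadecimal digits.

One's-complement addition (fold any carry out of bit 15 back into bit 0):
  0x8926 + 0x6B9C = 0x0F4C2
  0xF4C2 + 0x469A = 0x13B5C → wrap carry → 0x3B5D
  0x3B5D + 0xB9E9 = 0x0F546
  0xF546 + 0xFD54 = 0x1F29A → wrap carry → 0xF29B
  0xF29B + 0x2D39 = 0x11FD4 → wrap carry → 0x1FD5
  0x1FD5 + 0x1E8E = 0x03E63
One's-complement sum = 0x3E63.
Checksum = ~0x3E63 & 0xFFFF = 0xC19C.

C19C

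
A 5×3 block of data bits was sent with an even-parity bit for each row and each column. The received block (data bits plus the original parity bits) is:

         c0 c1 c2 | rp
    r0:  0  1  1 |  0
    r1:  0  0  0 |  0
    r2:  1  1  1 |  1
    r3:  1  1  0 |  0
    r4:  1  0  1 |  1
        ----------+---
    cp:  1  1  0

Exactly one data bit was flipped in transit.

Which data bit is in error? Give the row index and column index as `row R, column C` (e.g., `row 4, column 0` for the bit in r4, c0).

row 4, column 2

Recompute each row's even parity and compare to rp:
  r0: data parity 0, sent rp 0 → ok
  r1: data parity 0, sent rp 0 → ok
  r2: data parity 1, sent rp 1 → ok
  r3: data parity 0, sent rp 0 → ok
  r4: data parity 0, sent rp 1 → mismatch
Recompute each column's even parity and compare to cp:
  c0: data parity 1, sent cp 1 → ok
  c1: data parity 1, sent cp 1 → ok
  c2: data parity 1, sent cp 0 → mismatch
Exactly one row (r4) and one column (c2) fail → the flipped bit is at their intersection.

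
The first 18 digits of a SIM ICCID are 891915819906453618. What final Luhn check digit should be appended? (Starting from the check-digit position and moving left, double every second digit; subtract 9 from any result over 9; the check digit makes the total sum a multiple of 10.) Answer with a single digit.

Partial digits right→left: 8 1 6 3 5 4 6 0 9 9 1 8 5 1 9 1 9 8
Double every second digit counting from the check-digit position (so the 1st, 3rd, 5th, ... of the partial from the right).
  doubled (with −9 where >9): 7 3 1 3 9 2 1 9 9 → sum 44
  kept as-is: 1 3 4 0 9 8 1 1 8 → sum 35
Total = 44 + 35 = 79.
Check digit = (10 − (79 mod 10)) mod 10 = 1.

1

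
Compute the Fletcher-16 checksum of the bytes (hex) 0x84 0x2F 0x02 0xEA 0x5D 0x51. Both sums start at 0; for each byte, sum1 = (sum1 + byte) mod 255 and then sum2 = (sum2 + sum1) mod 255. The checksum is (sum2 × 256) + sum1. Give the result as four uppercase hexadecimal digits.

DB4F

Running sums (mod 255):
  after byte 0 (0x84): sum1=132, sum2=132
  after byte 1 (0x2F): sum1=179, sum2=56
  after byte 2 (0x02): sum1=181, sum2=237
  after byte 3 (0xEA): sum1=160, sum2=142
  after byte 4 (0x5D): sum1=253, sum2=140
  after byte 5 (0x51): sum1=79, sum2=219
Checksum = sum2·256 + sum1 = 219·256 + 79 = 56143 = 0xDB4F.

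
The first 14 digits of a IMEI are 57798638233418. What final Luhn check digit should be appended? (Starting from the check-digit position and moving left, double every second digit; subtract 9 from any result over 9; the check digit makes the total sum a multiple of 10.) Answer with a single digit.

Partial digits right→left: 8 1 4 3 3 2 8 3 6 8 9 7 7 5
Double every second digit counting from the check-digit position (so the 1st, 3rd, 5th, ... of the partial from the right).
  doubled (with −9 where >9): 7 8 6 7 3 9 5 → sum 45
  kept as-is: 1 3 2 3 8 7 5 → sum 29
Total = 45 + 29 = 74.
Check digit = (10 − (74 mod 10)) mod 10 = 6.

6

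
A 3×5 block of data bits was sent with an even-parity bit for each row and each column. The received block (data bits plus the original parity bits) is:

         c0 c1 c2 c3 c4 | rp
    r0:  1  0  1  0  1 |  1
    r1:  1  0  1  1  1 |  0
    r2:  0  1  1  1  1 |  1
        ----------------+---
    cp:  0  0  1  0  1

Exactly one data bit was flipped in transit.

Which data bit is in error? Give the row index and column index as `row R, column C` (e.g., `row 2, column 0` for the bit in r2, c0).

row 2, column 1

Recompute each row's even parity and compare to rp:
  r0: data parity 1, sent rp 1 → ok
  r1: data parity 0, sent rp 0 → ok
  r2: data parity 0, sent rp 1 → mismatch
Recompute each column's even parity and compare to cp:
  c0: data parity 0, sent cp 0 → ok
  c1: data parity 1, sent cp 0 → mismatch
  c2: data parity 1, sent cp 1 → ok
  c3: data parity 0, sent cp 0 → ok
  c4: data parity 1, sent cp 1 → ok
Exactly one row (r2) and one column (c1) fail → the flipped bit is at their intersection.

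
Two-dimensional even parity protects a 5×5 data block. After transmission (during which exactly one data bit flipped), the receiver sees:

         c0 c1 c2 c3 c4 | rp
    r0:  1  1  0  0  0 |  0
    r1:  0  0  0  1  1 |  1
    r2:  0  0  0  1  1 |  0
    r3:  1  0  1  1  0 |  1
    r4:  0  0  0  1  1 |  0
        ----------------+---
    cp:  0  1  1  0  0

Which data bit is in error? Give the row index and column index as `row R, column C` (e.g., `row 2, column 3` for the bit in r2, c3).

Recompute each row's even parity and compare to rp:
  r0: data parity 0, sent rp 0 → ok
  r1: data parity 0, sent rp 1 → mismatch
  r2: data parity 0, sent rp 0 → ok
  r3: data parity 1, sent rp 1 → ok
  r4: data parity 0, sent rp 0 → ok
Recompute each column's even parity and compare to cp:
  c0: data parity 0, sent cp 0 → ok
  c1: data parity 1, sent cp 1 → ok
  c2: data parity 1, sent cp 1 → ok
  c3: data parity 0, sent cp 0 → ok
  c4: data parity 1, sent cp 0 → mismatch
Exactly one row (r1) and one column (c4) fail → the flipped bit is at their intersection.

row 1, column 4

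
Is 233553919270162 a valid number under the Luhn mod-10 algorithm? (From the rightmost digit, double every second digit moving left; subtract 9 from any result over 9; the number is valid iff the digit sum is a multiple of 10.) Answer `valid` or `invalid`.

From the right, keep odd positions and double even positions (subtract 9 from any doubled value over 9):
  doubled (positions 2,4,...): 3 0 4 2 6 1 6 → sum 22
  kept (positions 1,3,...): 2 1 7 9 9 5 3 2 → sum 38
Total = 60.
60 mod 10 = 0, so the number is valid.

valid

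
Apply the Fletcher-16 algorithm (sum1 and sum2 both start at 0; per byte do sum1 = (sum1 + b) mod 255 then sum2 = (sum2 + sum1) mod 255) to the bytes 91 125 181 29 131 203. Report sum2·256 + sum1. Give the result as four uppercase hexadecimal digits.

98FA

Running sums (mod 255):
  after byte 0 (91): sum1=91, sum2=91
  after byte 1 (125): sum1=216, sum2=52
  after byte 2 (181): sum1=142, sum2=194
  after byte 3 (29): sum1=171, sum2=110
  after byte 4 (131): sum1=47, sum2=157
  after byte 5 (203): sum1=250, sum2=152
Checksum = sum2·256 + sum1 = 152·256 + 250 = 39162 = 0x98FA.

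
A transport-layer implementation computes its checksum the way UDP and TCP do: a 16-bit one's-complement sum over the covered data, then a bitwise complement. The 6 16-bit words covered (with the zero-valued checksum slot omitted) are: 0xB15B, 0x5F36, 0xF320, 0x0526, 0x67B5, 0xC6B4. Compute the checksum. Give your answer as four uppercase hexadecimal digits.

One's-complement addition (fold any carry out of bit 15 back into bit 0):
  0xB15B + 0x5F36 = 0x11091 → wrap carry → 0x1092
  0x1092 + 0xF320 = 0x103B2 → wrap carry → 0x03B3
  0x03B3 + 0x0526 = 0x008D9
  0x08D9 + 0x67B5 = 0x0708E
  0x708E + 0xC6B4 = 0x13742 → wrap carry → 0x3743
One's-complement sum = 0x3743.
Checksum = ~0x3743 & 0xFFFF = 0xC8BC.

C8BC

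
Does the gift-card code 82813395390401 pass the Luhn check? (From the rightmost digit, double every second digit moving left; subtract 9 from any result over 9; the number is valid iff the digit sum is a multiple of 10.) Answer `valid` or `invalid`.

From the right, keep odd positions and double even positions (subtract 9 from any doubled value over 9):
  doubled (positions 2,4,...): 0 0 6 9 6 7 7 → sum 35
  kept (positions 1,3,...): 1 4 9 5 3 1 2 → sum 25
Total = 60.
60 mod 10 = 0, so the number is valid.

valid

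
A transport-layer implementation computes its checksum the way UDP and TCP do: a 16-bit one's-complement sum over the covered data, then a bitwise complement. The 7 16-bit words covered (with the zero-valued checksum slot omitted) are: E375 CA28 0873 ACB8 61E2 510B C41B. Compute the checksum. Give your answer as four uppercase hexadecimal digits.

One's-complement addition (fold any carry out of bit 15 back into bit 0):
  0xE375 + 0xCA28 = 0x1AD9D → wrap carry → 0xAD9E
  0xAD9E + 0x0873 = 0x0B611
  0xB611 + 0xACB8 = 0x162C9 → wrap carry → 0x62CA
  0x62CA + 0x61E2 = 0x0C4AC
  0xC4AC + 0x510B = 0x115B7 → wrap carry → 0x15B8
  0x15B8 + 0xC41B = 0x0D9D3
One's-complement sum = 0xD9D3.
Checksum = ~0xD9D3 & 0xFFFF = 0x262C.

262C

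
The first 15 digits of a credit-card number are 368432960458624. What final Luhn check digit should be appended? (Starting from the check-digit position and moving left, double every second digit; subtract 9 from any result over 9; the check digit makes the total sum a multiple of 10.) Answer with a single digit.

8

Partial digits right→left: 4 2 6 8 5 4 0 6 9 2 3 4 8 6 3
Double every second digit counting from the check-digit position (so the 1st, 3rd, 5th, ... of the partial from the right).
  doubled (with −9 where >9): 8 3 1 0 9 6 7 6 → sum 40
  kept as-is: 2 8 4 6 2 4 6 → sum 32
Total = 40 + 32 = 72.
Check digit = (10 − (72 mod 10)) mod 10 = 8.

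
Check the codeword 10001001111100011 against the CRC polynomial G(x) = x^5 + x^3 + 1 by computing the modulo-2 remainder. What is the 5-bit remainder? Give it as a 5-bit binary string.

Modulo-2 division of 10001001111100011 by 101001:
  pos 0: 100010 XOR 101001 = 001011
  pos 2: 101101 XOR 101001 = 000100
  pos 5: 100111 XOR 101001 = 001110
  pos 7: 111010 XOR 101001 = 010011
  pos 8: 100110 XOR 101001 = 001111
  pos 10: 111101 XOR 101001 = 010100
  pos 11: 101001 XOR 101001 = 000000
Remainder = 00000 (zero — the frame passes the CRC check).

00000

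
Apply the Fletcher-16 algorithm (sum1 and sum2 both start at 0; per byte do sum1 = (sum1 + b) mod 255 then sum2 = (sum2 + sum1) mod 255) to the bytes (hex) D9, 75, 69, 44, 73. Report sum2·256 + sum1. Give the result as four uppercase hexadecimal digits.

4F70

Running sums (mod 255):
  after byte 0 (D9): sum1=217, sum2=217
  after byte 1 (75): sum1=79, sum2=41
  after byte 2 (69): sum1=184, sum2=225
  after byte 3 (44): sum1=252, sum2=222
  after byte 4 (73): sum1=112, sum2=79
Checksum = sum2·256 + sum1 = 79·256 + 112 = 20336 = 0x4F70.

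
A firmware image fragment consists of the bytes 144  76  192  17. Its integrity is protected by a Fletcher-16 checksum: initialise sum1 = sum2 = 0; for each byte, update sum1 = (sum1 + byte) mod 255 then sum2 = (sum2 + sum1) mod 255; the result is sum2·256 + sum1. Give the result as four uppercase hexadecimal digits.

Running sums (mod 255):
  after byte 0 (144): sum1=144, sum2=144
  after byte 1 (76): sum1=220, sum2=109
  after byte 2 (192): sum1=157, sum2=11
  after byte 3 (17): sum1=174, sum2=185
Checksum = sum2·256 + sum1 = 185·256 + 174 = 47534 = 0xB9AE.

B9AE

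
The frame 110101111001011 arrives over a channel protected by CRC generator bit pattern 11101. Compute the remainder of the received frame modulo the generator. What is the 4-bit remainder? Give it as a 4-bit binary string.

Modulo-2 division of 110101111001011 by 11101:
  pos 0: 11010 XOR 11101 = 00111
  pos 2: 11111 XOR 11101 = 00010
  pos 5: 10110 XOR 11101 = 01011
  pos 6: 10110 XOR 11101 = 01011
  pos 7: 10111 XOR 11101 = 01010
  pos 8: 10100 XOR 11101 = 01001
  pos 9: 10011 XOR 11101 = 01110
  pos 10: 11101 XOR 11101 = 00000
Remainder = 0000 (zero — the frame passes the CRC check).

0000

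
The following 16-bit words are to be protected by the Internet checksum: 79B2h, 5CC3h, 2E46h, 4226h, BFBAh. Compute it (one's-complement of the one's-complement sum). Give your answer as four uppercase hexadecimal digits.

One's-complement addition (fold any carry out of bit 15 back into bit 0):
  0x79B2 + 0x5CC3 = 0x0D675
  0xD675 + 0x2E46 = 0x104BB → wrap carry → 0x04BC
  0x04BC + 0x4226 = 0x046E2
  0x46E2 + 0xBFBA = 0x1069C → wrap carry → 0x069D
One's-complement sum = 0x069D.
Checksum = ~0x069D & 0xFFFF = 0xF962.

F962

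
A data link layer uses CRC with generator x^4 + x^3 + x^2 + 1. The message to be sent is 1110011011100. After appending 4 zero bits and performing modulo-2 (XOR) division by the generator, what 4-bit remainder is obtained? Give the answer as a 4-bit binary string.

1111

Append 4 zeros: 11100110111000000. Divide by 11101 (XOR where the leading bit is 1):
  pos 0: 11100 XOR 11101 = 00001
  pos 4: 11101 XOR 11101 = 00000
  pos 9: 11000 XOR 11101 = 00101
  pos 11: 10100 XOR 11101 = 01001
  pos 12: 10010 XOR 11101 = 01111
Remainder (last 4 bits) = 1111. This is the CRC / FCS.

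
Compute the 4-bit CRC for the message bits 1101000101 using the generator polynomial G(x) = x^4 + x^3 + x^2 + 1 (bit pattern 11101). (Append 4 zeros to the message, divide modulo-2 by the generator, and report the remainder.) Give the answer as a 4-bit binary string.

Append 4 zeros: 11010001010000. Divide by 11101 (XOR where the leading bit is 1):
  pos 0: 11010 XOR 11101 = 00111
  pos 2: 11100 XOR 11101 = 00001
  pos 6: 11010 XOR 11101 = 00111
  pos 8: 11100 XOR 11101 = 00001
Remainder (last 4 bits) = 0010. This is the CRC / FCS.

0010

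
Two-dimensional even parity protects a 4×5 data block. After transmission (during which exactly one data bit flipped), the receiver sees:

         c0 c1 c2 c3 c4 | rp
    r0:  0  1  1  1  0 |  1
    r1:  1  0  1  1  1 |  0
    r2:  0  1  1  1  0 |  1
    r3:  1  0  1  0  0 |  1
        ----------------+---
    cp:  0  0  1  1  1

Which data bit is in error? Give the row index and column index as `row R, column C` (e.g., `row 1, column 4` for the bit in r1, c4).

row 3, column 2

Recompute each row's even parity and compare to rp:
  r0: data parity 1, sent rp 1 → ok
  r1: data parity 0, sent rp 0 → ok
  r2: data parity 1, sent rp 1 → ok
  r3: data parity 0, sent rp 1 → mismatch
Recompute each column's even parity and compare to cp:
  c0: data parity 0, sent cp 0 → ok
  c1: data parity 0, sent cp 0 → ok
  c2: data parity 0, sent cp 1 → mismatch
  c3: data parity 1, sent cp 1 → ok
  c4: data parity 1, sent cp 1 → ok
Exactly one row (r3) and one column (c2) fail → the flipped bit is at their intersection.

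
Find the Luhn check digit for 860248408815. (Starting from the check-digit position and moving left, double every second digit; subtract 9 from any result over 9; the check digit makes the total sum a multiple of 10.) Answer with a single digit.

Partial digits right→left: 5 1 8 8 0 4 8 4 2 0 6 8
Double every second digit counting from the check-digit position (so the 1st, 3rd, 5th, ... of the partial from the right).
  doubled (with −9 where >9): 1 7 0 7 4 3 → sum 22
  kept as-is: 1 8 4 4 0 8 → sum 25
Total = 22 + 25 = 47.
Check digit = (10 − (47 mod 10)) mod 10 = 3.

3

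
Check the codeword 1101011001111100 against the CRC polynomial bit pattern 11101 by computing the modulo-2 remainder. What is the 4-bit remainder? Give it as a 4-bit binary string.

0000

Modulo-2 division of 1101011001111100 by 11101:
  pos 0: 11010 XOR 11101 = 00111
  pos 2: 11111 XOR 11101 = 00010
  pos 5: 10001 XOR 11101 = 01100
  pos 6: 11001 XOR 11101 = 00100
  pos 8: 10011 XOR 11101 = 01110
  pos 9: 11101 XOR 11101 = 00000
Remainder = 0000 (zero — the frame passes the CRC check).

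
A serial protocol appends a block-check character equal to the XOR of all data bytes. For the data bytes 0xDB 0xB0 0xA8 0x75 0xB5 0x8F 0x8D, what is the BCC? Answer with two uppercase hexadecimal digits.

01

XOR the bytes together:
  start with 0xDB
  0xDB ⊕ 0xB0 = 0x6B
  0x6B ⊕ 0xA8 = 0xC3
  0xC3 ⊕ 0x75 = 0xB6
  0xB6 ⊕ 0xB5 = 0x03
  0x03 ⊕ 0x8F = 0x8C
  0x8C ⊕ 0x8D = 0x01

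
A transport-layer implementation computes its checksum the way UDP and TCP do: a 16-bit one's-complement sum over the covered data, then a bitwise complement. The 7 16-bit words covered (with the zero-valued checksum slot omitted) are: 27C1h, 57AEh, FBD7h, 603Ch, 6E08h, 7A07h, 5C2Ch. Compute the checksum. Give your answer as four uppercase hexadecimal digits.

E03F

One's-complement addition (fold any carry out of bit 15 back into bit 0):
  0x27C1 + 0x57AE = 0x07F6F
  0x7F6F + 0xFBD7 = 0x17B46 → wrap carry → 0x7B47
  0x7B47 + 0x603C = 0x0DB83
  0xDB83 + 0x6E08 = 0x1498B → wrap carry → 0x498C
  0x498C + 0x7A07 = 0x0C393
  0xC393 + 0x5C2C = 0x11FBF → wrap carry → 0x1FC0
One's-complement sum = 0x1FC0.
Checksum = ~0x1FC0 & 0xFFFF = 0xE03F.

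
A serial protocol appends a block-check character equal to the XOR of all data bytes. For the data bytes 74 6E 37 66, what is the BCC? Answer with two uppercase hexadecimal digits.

4B

XOR the bytes together:
  start with 0x74
  0x74 ⊕ 0x6E = 0x1A
  0x1A ⊕ 0x37 = 0x2D
  0x2D ⊕ 0x66 = 0x4B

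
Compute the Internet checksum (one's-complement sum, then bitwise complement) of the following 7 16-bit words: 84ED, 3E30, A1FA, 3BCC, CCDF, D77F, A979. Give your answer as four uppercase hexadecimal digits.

One's-complement addition (fold any carry out of bit 15 back into bit 0):
  0x84ED + 0x3E30 = 0x0C31D
  0xC31D + 0xA1FA = 0x16517 → wrap carry → 0x6518
  0x6518 + 0x3BCC = 0x0A0E4
  0xA0E4 + 0xCCDF = 0x16DC3 → wrap carry → 0x6DC4
  0x6DC4 + 0xD77F = 0x14543 → wrap carry → 0x4544
  0x4544 + 0xA979 = 0x0EEBD
One's-complement sum = 0xEEBD.
Checksum = ~0xEEBD & 0xFFFF = 0x1142.

1142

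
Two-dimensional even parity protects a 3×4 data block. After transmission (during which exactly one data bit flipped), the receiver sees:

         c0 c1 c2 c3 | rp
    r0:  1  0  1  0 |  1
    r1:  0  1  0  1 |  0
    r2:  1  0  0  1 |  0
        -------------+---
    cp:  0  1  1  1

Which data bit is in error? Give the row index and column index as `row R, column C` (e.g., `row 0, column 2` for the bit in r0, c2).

Recompute each row's even parity and compare to rp:
  r0: data parity 0, sent rp 1 → mismatch
  r1: data parity 0, sent rp 0 → ok
  r2: data parity 0, sent rp 0 → ok
Recompute each column's even parity and compare to cp:
  c0: data parity 0, sent cp 0 → ok
  c1: data parity 1, sent cp 1 → ok
  c2: data parity 1, sent cp 1 → ok
  c3: data parity 0, sent cp 1 → mismatch
Exactly one row (r0) and one column (c3) fail → the flipped bit is at their intersection.

row 0, column 3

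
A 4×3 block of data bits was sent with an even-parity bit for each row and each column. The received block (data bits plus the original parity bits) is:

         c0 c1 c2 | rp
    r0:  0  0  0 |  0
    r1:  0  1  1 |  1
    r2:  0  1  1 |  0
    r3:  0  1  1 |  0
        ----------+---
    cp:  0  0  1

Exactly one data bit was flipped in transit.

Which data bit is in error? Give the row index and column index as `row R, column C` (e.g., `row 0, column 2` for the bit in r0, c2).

row 1, column 1

Recompute each row's even parity and compare to rp:
  r0: data parity 0, sent rp 0 → ok
  r1: data parity 0, sent rp 1 → mismatch
  r2: data parity 0, sent rp 0 → ok
  r3: data parity 0, sent rp 0 → ok
Recompute each column's even parity and compare to cp:
  c0: data parity 0, sent cp 0 → ok
  c1: data parity 1, sent cp 0 → mismatch
  c2: data parity 1, sent cp 1 → ok
Exactly one row (r1) and one column (c1) fail → the flipped bit is at their intersection.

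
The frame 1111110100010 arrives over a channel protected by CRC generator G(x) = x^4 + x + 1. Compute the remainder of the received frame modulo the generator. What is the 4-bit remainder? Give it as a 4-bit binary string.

Modulo-2 division of 1111110100010 by 10011:
  pos 0: 11111 XOR 10011 = 01100
  pos 1: 11001 XOR 10011 = 01010
  pos 2: 10100 XOR 10011 = 00111
  pos 4: 11110 XOR 10011 = 01101
  pos 5: 11010 XOR 10011 = 01001
  pos 6: 10010 XOR 10011 = 00001
Remainder = 0110 (nonzero — an error is detected).

0110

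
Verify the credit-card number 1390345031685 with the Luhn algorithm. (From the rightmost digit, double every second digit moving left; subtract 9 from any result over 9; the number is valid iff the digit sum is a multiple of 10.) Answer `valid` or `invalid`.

invalid

From the right, keep odd positions and double even positions (subtract 9 from any doubled value over 9):
  doubled (positions 2,4,...): 7 2 0 8 0 6 → sum 23
  kept (positions 1,3,...): 5 6 3 5 3 9 1 → sum 32
Total = 55.
55 mod 10 = 5, so the number is invalid.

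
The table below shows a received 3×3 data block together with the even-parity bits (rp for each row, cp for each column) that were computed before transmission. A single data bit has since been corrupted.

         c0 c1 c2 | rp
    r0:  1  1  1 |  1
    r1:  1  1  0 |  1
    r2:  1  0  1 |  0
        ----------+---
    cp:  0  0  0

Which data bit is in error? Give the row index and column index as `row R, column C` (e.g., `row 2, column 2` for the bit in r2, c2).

row 1, column 0

Recompute each row's even parity and compare to rp:
  r0: data parity 1, sent rp 1 → ok
  r1: data parity 0, sent rp 1 → mismatch
  r2: data parity 0, sent rp 0 → ok
Recompute each column's even parity and compare to cp:
  c0: data parity 1, sent cp 0 → mismatch
  c1: data parity 0, sent cp 0 → ok
  c2: data parity 0, sent cp 0 → ok
Exactly one row (r1) and one column (c0) fail → the flipped bit is at their intersection.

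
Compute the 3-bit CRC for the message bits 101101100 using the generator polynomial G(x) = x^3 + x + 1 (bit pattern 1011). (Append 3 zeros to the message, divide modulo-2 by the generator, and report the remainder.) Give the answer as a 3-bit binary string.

Append 3 zeros: 101101100000. Divide by 1011 (XOR where the leading bit is 1):
  pos 0: 1011 XOR 1011 = 0000
  pos 5: 1100 XOR 1011 = 0111
  pos 6: 1110 XOR 1011 = 0101
  pos 7: 1010 XOR 1011 = 0001
Remainder (last 3 bits) = 010. This is the CRC / FCS.

010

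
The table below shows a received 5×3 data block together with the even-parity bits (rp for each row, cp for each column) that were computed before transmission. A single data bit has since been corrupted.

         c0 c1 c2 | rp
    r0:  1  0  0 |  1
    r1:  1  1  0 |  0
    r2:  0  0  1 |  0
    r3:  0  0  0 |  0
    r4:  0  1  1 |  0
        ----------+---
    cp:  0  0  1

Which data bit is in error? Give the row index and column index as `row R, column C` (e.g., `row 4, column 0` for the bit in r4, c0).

row 2, column 2

Recompute each row's even parity and compare to rp:
  r0: data parity 1, sent rp 1 → ok
  r1: data parity 0, sent rp 0 → ok
  r2: data parity 1, sent rp 0 → mismatch
  r3: data parity 0, sent rp 0 → ok
  r4: data parity 0, sent rp 0 → ok
Recompute each column's even parity and compare to cp:
  c0: data parity 0, sent cp 0 → ok
  c1: data parity 0, sent cp 0 → ok
  c2: data parity 0, sent cp 1 → mismatch
Exactly one row (r2) and one column (c2) fail → the flipped bit is at their intersection.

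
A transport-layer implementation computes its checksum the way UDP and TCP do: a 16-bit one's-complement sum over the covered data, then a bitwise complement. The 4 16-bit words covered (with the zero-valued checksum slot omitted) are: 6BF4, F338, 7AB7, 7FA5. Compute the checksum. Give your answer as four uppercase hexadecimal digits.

A675

One's-complement addition (fold any carry out of bit 15 back into bit 0):
  0x6BF4 + 0xF338 = 0x15F2C → wrap carry → 0x5F2D
  0x5F2D + 0x7AB7 = 0x0D9E4
  0xD9E4 + 0x7FA5 = 0x15989 → wrap carry → 0x598A
One's-complement sum = 0x598A.
Checksum = ~0x598A & 0xFFFF = 0xA675.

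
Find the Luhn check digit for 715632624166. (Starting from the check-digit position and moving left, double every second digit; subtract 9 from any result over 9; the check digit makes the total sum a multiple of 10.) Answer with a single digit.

Partial digits right→left: 6 6 1 4 2 6 2 3 6 5 1 7
Double every second digit counting from the check-digit position (so the 1st, 3rd, 5th, ... of the partial from the right).
  doubled (with −9 where >9): 3 2 4 4 3 2 → sum 18
  kept as-is: 6 4 6 3 5 7 → sum 31
Total = 18 + 31 = 49.
Check digit = (10 − (49 mod 10)) mod 10 = 1.

1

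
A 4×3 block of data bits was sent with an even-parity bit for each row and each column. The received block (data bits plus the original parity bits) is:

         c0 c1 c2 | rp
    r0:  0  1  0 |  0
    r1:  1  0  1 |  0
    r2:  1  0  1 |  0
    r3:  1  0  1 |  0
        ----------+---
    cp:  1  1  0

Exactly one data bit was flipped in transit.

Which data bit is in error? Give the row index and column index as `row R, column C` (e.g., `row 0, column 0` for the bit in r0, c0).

Recompute each row's even parity and compare to rp:
  r0: data parity 1, sent rp 0 → mismatch
  r1: data parity 0, sent rp 0 → ok
  r2: data parity 0, sent rp 0 → ok
  r3: data parity 0, sent rp 0 → ok
Recompute each column's even parity and compare to cp:
  c0: data parity 1, sent cp 1 → ok
  c1: data parity 1, sent cp 1 → ok
  c2: data parity 1, sent cp 0 → mismatch
Exactly one row (r0) and one column (c2) fail → the flipped bit is at their intersection.

row 0, column 2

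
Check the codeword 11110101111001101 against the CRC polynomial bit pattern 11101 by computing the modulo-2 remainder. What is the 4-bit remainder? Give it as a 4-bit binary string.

0000

Modulo-2 division of 11110101111001101 by 11101:
  pos 0: 11110 XOR 11101 = 00011
  pos 3: 11101 XOR 11101 = 00000
  pos 8: 11100 XOR 11101 = 00001
  pos 12: 11101 XOR 11101 = 00000
Remainder = 0000 (zero — the frame passes the CRC check).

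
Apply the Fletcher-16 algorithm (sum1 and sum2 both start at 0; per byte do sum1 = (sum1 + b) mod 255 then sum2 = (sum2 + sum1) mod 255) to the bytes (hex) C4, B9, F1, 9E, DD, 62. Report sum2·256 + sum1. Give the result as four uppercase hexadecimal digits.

Running sums (mod 255):
  after byte 0 (C4): sum1=196, sum2=196
  after byte 1 (B9): sum1=126, sum2=67
  after byte 2 (F1): sum1=112, sum2=179
  after byte 3 (9E): sum1=15, sum2=194
  after byte 4 (DD): sum1=236, sum2=175
  after byte 5 (62): sum1=79, sum2=254
Checksum = sum2·256 + sum1 = 254·256 + 79 = 65103 = 0xFE4F.

FE4F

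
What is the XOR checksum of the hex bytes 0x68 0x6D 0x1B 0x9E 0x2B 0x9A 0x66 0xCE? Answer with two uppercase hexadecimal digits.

99

XOR the bytes together:
  start with 0x68
  0x68 ⊕ 0x6D = 0x05
  0x05 ⊕ 0x1B = 0x1E
  0x1E ⊕ 0x9E = 0x80
  0x80 ⊕ 0x2B = 0xAB
  0xAB ⊕ 0x9A = 0x31
  0x31 ⊕ 0x66 = 0x57
  0x57 ⊕ 0xCE = 0x99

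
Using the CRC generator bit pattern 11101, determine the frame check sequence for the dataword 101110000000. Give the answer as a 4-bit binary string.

Append 4 zeros: 1011100000000000. Divide by 11101 (XOR where the leading bit is 1):
  pos 0: 10111 XOR 11101 = 01010
  pos 1: 10100 XOR 11101 = 01001
  pos 2: 10010 XOR 11101 = 01111
  pos 3: 11110 XOR 11101 = 00011
  pos 6: 11000 XOR 11101 = 00101
  pos 8: 10100 XOR 11101 = 01001
  pos 9: 10010 XOR 11101 = 01111
  pos 10: 11110 XOR 11101 = 00011
Remainder (last 4 bits) = 0110. This is the CRC / FCS.

0110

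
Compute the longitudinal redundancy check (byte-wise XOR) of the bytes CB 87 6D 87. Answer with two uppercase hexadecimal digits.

XOR the bytes together:
  start with 0xCB
  0xCB ⊕ 0x87 = 0x4C
  0x4C ⊕ 0x6D = 0x21
  0x21 ⊕ 0x87 = 0xA6

A6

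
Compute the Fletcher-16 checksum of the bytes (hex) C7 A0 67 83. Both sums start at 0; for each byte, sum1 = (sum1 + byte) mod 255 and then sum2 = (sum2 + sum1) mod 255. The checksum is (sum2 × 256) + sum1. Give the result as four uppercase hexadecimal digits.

5353

Running sums (mod 255):
  after byte 0 (C7): sum1=199, sum2=199
  after byte 1 (A0): sum1=104, sum2=48
  after byte 2 (67): sum1=207, sum2=0
  after byte 3 (83): sum1=83, sum2=83
Checksum = sum2·256 + sum1 = 83·256 + 83 = 21331 = 0x5353.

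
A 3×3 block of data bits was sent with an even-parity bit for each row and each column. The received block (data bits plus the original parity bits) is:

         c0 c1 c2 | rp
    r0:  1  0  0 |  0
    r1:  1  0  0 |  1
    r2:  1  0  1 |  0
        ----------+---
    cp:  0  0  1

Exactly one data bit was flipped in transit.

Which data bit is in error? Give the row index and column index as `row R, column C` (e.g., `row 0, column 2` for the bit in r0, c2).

row 0, column 0

Recompute each row's even parity and compare to rp:
  r0: data parity 1, sent rp 0 → mismatch
  r1: data parity 1, sent rp 1 → ok
  r2: data parity 0, sent rp 0 → ok
Recompute each column's even parity and compare to cp:
  c0: data parity 1, sent cp 0 → mismatch
  c1: data parity 0, sent cp 0 → ok
  c2: data parity 1, sent cp 1 → ok
Exactly one row (r0) and one column (c0) fail → the flipped bit is at their intersection.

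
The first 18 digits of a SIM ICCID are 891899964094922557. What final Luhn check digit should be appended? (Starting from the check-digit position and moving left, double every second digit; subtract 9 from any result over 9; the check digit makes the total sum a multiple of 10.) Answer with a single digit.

Partial digits right→left: 7 5 5 2 2 9 4 9 0 4 6 9 9 9 8 1 9 8
Double every second digit counting from the check-digit position (so the 1st, 3rd, 5th, ... of the partial from the right).
  doubled (with −9 where >9): 5 1 4 8 0 3 9 7 9 → sum 46
  kept as-is: 5 2 9 9 4 9 9 1 8 → sum 56
Total = 46 + 56 = 102.
Check digit = (10 − (102 mod 10)) mod 10 = 8.

8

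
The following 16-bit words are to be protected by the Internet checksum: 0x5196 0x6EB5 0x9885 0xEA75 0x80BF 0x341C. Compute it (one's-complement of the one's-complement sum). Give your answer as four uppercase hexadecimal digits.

One's-complement addition (fold any carry out of bit 15 back into bit 0):
  0x5196 + 0x6EB5 = 0x0C04B
  0xC04B + 0x9885 = 0x158D0 → wrap carry → 0x58D1
  0x58D1 + 0xEA75 = 0x14346 → wrap carry → 0x4347
  0x4347 + 0x80BF = 0x0C406
  0xC406 + 0x341C = 0x0F822
One's-complement sum = 0xF822.
Checksum = ~0xF822 & 0xFFFF = 0x07DD.

07DD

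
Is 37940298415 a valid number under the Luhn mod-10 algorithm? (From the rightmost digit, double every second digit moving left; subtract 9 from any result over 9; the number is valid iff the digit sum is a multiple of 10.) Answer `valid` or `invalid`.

From the right, keep odd positions and double even positions (subtract 9 from any doubled value over 9):
  doubled (positions 2,4,...): 2 7 4 8 5 → sum 26
  kept (positions 1,3,...): 5 4 9 0 9 3 → sum 30
Total = 56.
56 mod 10 = 6, so the number is invalid.

invalid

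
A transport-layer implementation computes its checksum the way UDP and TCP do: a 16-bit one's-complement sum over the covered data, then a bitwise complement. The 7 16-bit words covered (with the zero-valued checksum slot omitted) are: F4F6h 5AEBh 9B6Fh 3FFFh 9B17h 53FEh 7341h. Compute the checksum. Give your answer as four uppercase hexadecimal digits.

One's-complement addition (fold any carry out of bit 15 back into bit 0):
  0xF4F6 + 0x5AEB = 0x14FE1 → wrap carry → 0x4FE2
  0x4FE2 + 0x9B6F = 0x0EB51
  0xEB51 + 0x3FFF = 0x12B50 → wrap carry → 0x2B51
  0x2B51 + 0x9B17 = 0x0C668
  0xC668 + 0x53FE = 0x11A66 → wrap carry → 0x1A67
  0x1A67 + 0x7341 = 0x08DA8
One's-complement sum = 0x8DA8.
Checksum = ~0x8DA8 & 0xFFFF = 0x7257.

7257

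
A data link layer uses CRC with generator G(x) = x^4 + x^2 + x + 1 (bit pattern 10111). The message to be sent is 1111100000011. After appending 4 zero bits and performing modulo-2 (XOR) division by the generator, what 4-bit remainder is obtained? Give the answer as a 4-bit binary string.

1011

Append 4 zeros: 11111000000110000. Divide by 10111 (XOR where the leading bit is 1):
  pos 0: 11111 XOR 10111 = 01000
  pos 1: 10000 XOR 10111 = 00111
  pos 3: 11100 XOR 10111 = 01011
  pos 4: 10110 XOR 10111 = 00001
  pos 8: 10011 XOR 10111 = 00100
  pos 10: 10000 XOR 10111 = 00111
  pos 12: 11100 XOR 10111 = 01011
Remainder (last 4 bits) = 1011. This is the CRC / FCS.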